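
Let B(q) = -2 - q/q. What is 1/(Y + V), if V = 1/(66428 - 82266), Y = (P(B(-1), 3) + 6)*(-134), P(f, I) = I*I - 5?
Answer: -15838/21222921 ≈ -0.00074627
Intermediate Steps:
B(q) = -3 (B(q) = -2 - 1*1 = -2 - 1 = -3)
P(f, I) = -5 + I² (P(f, I) = I² - 5 = -5 + I²)
Y = -1340 (Y = ((-5 + 3²) + 6)*(-134) = ((-5 + 9) + 6)*(-134) = (4 + 6)*(-134) = 10*(-134) = -1340)
V = -1/15838 (V = 1/(-15838) = -1/15838 ≈ -6.3139e-5)
1/(Y + V) = 1/(-1340 - 1/15838) = 1/(-21222921/15838) = -15838/21222921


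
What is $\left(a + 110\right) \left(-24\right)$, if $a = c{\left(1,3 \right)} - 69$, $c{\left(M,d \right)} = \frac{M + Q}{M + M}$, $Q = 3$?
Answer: $-1032$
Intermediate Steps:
$c{\left(M,d \right)} = \frac{3 + M}{2 M}$ ($c{\left(M,d \right)} = \frac{M + 3}{M + M} = \frac{3 + M}{2 M}$)
$a = -67$ ($a = \frac{3 + 1}{2 \cdot 1} - 69 = \frac{1}{2} \cdot 1 \cdot 4 - 69 = 2 - 69 = -67$)
$\left(a + 110\right) \left(-24\right) = \left(-67 + 110\right) \left(-24\right) = 43 \left(-24\right) = -1032$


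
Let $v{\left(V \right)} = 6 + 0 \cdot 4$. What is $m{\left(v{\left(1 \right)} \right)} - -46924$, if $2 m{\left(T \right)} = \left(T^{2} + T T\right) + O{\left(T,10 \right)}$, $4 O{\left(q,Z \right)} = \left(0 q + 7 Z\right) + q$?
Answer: $\frac{93939}{2} \approx 46970.0$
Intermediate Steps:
$O{\left(q,Z \right)} = \frac{q}{4} + \frac{7 Z}{4}$ ($O{\left(q,Z \right)} = \frac{\left(0 q + 7 Z\right) + q}{4} = \frac{\left(0 + 7 Z\right) + q}{4} = \frac{7 Z + q}{4} = \frac{q + 7 Z}{4} = \frac{q}{4} + \frac{7 Z}{4}$)
$v{\left(V \right)} = 6$ ($v{\left(V \right)} = 6 + 0 = 6$)
$m{\left(T \right)} = \frac{35}{4} + T^{2} + \frac{T}{8}$ ($m{\left(T \right)} = \frac{\left(T^{2} + T T\right) + \left(\frac{T}{4} + \frac{7}{4} \cdot 10\right)}{2} = \frac{\left(T^{2} + T^{2}\right) + \left(\frac{T}{4} + \frac{35}{2}\right)}{2} = \frac{2 T^{2} + \left(\frac{35}{2} + \frac{T}{4}\right)}{2} = \frac{\frac{35}{2} + 2 T^{2} + \frac{T}{4}}{2} = \frac{35}{4} + T^{2} + \frac{T}{8}$)
$m{\left(v{\left(1 \right)} \right)} - -46924 = \left(\frac{35}{4} + 6^{2} + \frac{1}{8} \cdot 6\right) - -46924 = \left(\frac{35}{4} + 36 + \frac{3}{4}\right) + 46924 = \frac{91}{2} + 46924 = \frac{93939}{2}$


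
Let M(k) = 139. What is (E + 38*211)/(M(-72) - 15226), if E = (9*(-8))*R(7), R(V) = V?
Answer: -7514/15087 ≈ -0.49804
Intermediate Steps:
E = -504 (E = (9*(-8))*7 = -72*7 = -504)
(E + 38*211)/(M(-72) - 15226) = (-504 + 38*211)/(139 - 15226) = (-504 + 8018)/(-15087) = 7514*(-1/15087) = -7514/15087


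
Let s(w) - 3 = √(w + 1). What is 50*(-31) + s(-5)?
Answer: -1547 + 2*I ≈ -1547.0 + 2.0*I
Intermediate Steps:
s(w) = 3 + √(1 + w) (s(w) = 3 + √(w + 1) = 3 + √(1 + w))
50*(-31) + s(-5) = 50*(-31) + (3 + √(1 - 5)) = -1550 + (3 + √(-4)) = -1550 + (3 + 2*I) = -1547 + 2*I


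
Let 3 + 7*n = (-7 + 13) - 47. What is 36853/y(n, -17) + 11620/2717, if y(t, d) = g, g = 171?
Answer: 5374559/24453 ≈ 219.79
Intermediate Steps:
n = -44/7 (n = -3/7 + ((-7 + 13) - 47)/7 = -3/7 + (6 - 47)/7 = -3/7 + (1/7)*(-41) = -3/7 - 41/7 = -44/7 ≈ -6.2857)
y(t, d) = 171
36853/y(n, -17) + 11620/2717 = 36853/171 + 11620/2717 = 5374559/24453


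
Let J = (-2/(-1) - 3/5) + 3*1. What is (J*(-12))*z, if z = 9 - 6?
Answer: -792/5 ≈ -158.40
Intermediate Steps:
J = 22/5 (J = (-2*(-1) - 3*1/5) + 3 = (2 - 3/5) + 3 = 7/5 + 3 = 22/5 ≈ 4.4000)
z = 3
(J*(-12))*z = ((22/5)*(-12))*3 = -264/5*3 = -792/5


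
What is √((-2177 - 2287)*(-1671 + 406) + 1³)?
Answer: √5646961 ≈ 2376.3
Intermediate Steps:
√((-2177 - 2287)*(-1671 + 406) + 1³) = √(-4464*(-1265) + 1) = √(5646960 + 1) = √5646961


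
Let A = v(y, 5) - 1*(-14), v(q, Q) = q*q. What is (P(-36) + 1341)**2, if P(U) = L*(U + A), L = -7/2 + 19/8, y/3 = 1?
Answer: 117614025/64 ≈ 1.8377e+6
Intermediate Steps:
y = 3 (y = 3*1 = 3)
v(q, Q) = q**2
L = -9/8 (L = -7*1/2 + 19*(1/8) = -7/2 + 19/8 = -9/8 ≈ -1.1250)
A = 23 (A = 3**2 - 1*(-14) = 9 + 14 = 23)
P(U) = -207/8 - 9*U/8 (P(U) = -9*(U + 23)/8 = -9*(23 + U)/8 = -207/8 - 9*U/8)
(P(-36) + 1341)**2 = ((-207/8 - 9/8*(-36)) + 1341)**2 = ((-207/8 + 81/2) + 1341)**2 = (117/8 + 1341)**2 = (10845/8)**2 = 117614025/64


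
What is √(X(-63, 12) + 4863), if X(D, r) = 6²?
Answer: √4899 ≈ 69.993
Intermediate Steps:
X(D, r) = 36
√(X(-63, 12) + 4863) = √(36 + 4863) = √4899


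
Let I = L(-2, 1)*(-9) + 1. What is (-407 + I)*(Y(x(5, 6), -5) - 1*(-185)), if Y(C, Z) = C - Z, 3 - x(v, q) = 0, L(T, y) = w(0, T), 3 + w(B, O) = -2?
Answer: -69673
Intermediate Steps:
w(B, O) = -5 (w(B, O) = -3 - 2 = -5)
L(T, y) = -5
x(v, q) = 3 (x(v, q) = 3 - 1*0 = 3 + 0 = 3)
I = 46 (I = -5*(-9) + 1 = 45 + 1 = 46)
(-407 + I)*(Y(x(5, 6), -5) - 1*(-185)) = (-407 + 46)*((3 - 1*(-5)) - 1*(-185)) = -361*((3 + 5) + 185) = -361*(8 + 185) = -361*193 = -69673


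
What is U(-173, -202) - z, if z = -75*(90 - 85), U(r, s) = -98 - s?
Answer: 479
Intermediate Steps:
z = -375 (z = -75*5 = -375)
U(-173, -202) - z = (-98 - 1*(-202)) - 1*(-375) = (-98 + 202) + 375 = 104 + 375 = 479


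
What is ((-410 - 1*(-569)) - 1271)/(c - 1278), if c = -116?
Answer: 556/697 ≈ 0.79770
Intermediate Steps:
((-410 - 1*(-569)) - 1271)/(c - 1278) = ((-410 - 1*(-569)) - 1271)/(-116 - 1278) = ((-410 + 569) - 1271)/(-1394) = (159 - 1271)*(-1/1394) = -1112*(-1/1394) = 556/697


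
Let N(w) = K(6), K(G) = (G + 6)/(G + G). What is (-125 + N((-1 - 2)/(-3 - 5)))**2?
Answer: 15376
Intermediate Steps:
K(G) = (6 + G)/(2*G) (K(G) = (6 + G)/((2*G)) = (6 + G)*(1/(2*G)) = (6 + G)/(2*G))
N(w) = 1 (N(w) = (1/2)*(6 + 6)/6 = (1/2)*(1/6)*12 = 1)
(-125 + N((-1 - 2)/(-3 - 5)))**2 = (-125 + 1)**2 = (-124)**2 = 15376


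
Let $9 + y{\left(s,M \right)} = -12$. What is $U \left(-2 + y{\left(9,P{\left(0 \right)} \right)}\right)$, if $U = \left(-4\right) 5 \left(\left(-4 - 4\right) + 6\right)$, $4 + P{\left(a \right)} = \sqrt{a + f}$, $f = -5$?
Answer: $-920$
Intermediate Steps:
$P{\left(a \right)} = -4 + \sqrt{-5 + a}$ ($P{\left(a \right)} = -4 + \sqrt{a - 5} = -4 + \sqrt{-5 + a}$)
$y{\left(s,M \right)} = -21$ ($y{\left(s,M \right)} = -9 - 12 = -21$)
$U = 40$ ($U = - 20 \left(-8 + 6\right) = \left(-20\right) \left(-2\right) = 40$)
$U \left(-2 + y{\left(9,P{\left(0 \right)} \right)}\right) = 40 \left(-2 - 21\right) = 40 \left(-23\right) = -920$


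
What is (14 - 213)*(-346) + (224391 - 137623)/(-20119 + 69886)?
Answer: 3426743786/49767 ≈ 68856.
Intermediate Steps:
(14 - 213)*(-346) + (224391 - 137623)/(-20119 + 69886) = -199*(-346) + 86768/49767 = 68854 + 86768*(1/49767) = 68854 + 86768/49767 = 3426743786/49767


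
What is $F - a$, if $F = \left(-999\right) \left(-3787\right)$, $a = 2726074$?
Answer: $1057139$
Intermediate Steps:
$F = 3783213$
$F - a = 3783213 - 2726074 = 1057139$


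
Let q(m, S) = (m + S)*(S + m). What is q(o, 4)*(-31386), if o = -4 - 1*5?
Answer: -784650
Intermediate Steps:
o = -9 (o = -4 - 5 = -9)
q(m, S) = (S + m)² (q(m, S) = (S + m)*(S + m) = (S + m)²)
q(o, 4)*(-31386) = (4 - 9)²*(-31386) = (-5)²*(-31386) = 25*(-31386) = -784650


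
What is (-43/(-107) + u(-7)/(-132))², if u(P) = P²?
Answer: 187489/199487376 ≈ 0.00093985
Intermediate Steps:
(-43/(-107) + u(-7)/(-132))² = (-43/(-107) + (-7)²/(-132))² = (-43*(-1/107) + 49*(-1/132))² = (43/107 - 49/132)² = (433/14124)² = 187489/199487376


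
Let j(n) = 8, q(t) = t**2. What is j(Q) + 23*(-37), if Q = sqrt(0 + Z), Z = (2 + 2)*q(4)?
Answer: -843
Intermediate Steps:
Z = 64 (Z = (2 + 2)*4**2 = 4*16 = 64)
Q = 8 (Q = sqrt(0 + 64) = sqrt(64) = 8)
j(Q) + 23*(-37) = 8 + 23*(-37) = 8 - 851 = -843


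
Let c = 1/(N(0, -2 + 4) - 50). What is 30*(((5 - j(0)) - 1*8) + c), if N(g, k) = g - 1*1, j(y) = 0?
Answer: -1540/17 ≈ -90.588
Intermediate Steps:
N(g, k) = -1 + g (N(g, k) = g - 1 = -1 + g)
c = -1/51 (c = 1/((-1 + 0) - 50) = 1/(-1 - 50) = 1/(-51) = -1/51 ≈ -0.019608)
30*(((5 - j(0)) - 1*8) + c) = 30*(((5 - 1*0) - 1*8) - 1/51) = 30*(((5 + 0) - 8) - 1/51) = 30*((5 - 8) - 1/51) = 30*(-3 - 1/51) = 30*(-154/51) = -1540/17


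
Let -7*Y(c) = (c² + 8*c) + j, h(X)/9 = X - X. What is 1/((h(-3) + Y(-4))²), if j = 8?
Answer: 49/64 ≈ 0.76563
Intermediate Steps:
h(X) = 0 (h(X) = 9*(X - X) = 9*0 = 0)
Y(c) = -8/7 - 8*c/7 - c²/7 (Y(c) = -((c² + 8*c) + 8)/7 = -(8 + c² + 8*c)/7 = -8/7 - 8*c/7 - c²/7)
1/((h(-3) + Y(-4))²) = 1/((0 + (-8/7 - 8/7*(-4) - ⅐*(-4)²))²) = 1/((0 + (-8/7 + 32/7 - ⅐*16))²) = 1/((0 + (-8/7 + 32/7 - 16/7))²) = 1/((0 + 8/7)²) = 1/((8/7)²) = 1/(64/49) = 49/64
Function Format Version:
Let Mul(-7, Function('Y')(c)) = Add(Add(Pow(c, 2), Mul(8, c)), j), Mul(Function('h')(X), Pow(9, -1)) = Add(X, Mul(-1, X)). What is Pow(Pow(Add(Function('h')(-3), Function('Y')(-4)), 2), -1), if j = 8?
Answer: Rational(49, 64) ≈ 0.76563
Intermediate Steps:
Function('h')(X) = 0 (Function('h')(X) = Mul(9, Add(X, Mul(-1, X))) = Mul(9, 0) = 0)
Function('Y')(c) = Add(Rational(-8, 7), Mul(Rational(-8, 7), c), Mul(Rational(-1, 7), Pow(c, 2))) (Function('Y')(c) = Mul(Rational(-1, 7), Add(Add(Pow(c, 2), Mul(8, c)), 8)) = Mul(Rational(-1, 7), Add(8, Pow(c, 2), Mul(8, c))) = Add(Rational(-8, 7), Mul(Rational(-8, 7), c), Mul(Rational(-1, 7), Pow(c, 2))))
Pow(Pow(Add(Function('h')(-3), Function('Y')(-4)), 2), -1) = Pow(Pow(Add(0, Add(Rational(-8, 7), Mul(Rational(-8, 7), -4), Mul(Rational(-1, 7), Pow(-4, 2)))), 2), -1) = Pow(Pow(Add(0, Add(Rational(-8, 7), Rational(32, 7), Mul(Rational(-1, 7), 16))), 2), -1) = Pow(Pow(Add(0, Add(Rational(-8, 7), Rational(32, 7), Rational(-16, 7))), 2), -1) = Pow(Pow(Add(0, Rational(8, 7)), 2), -1) = Pow(Pow(Rational(8, 7), 2), -1) = Pow(Rational(64, 49), -1) = Rational(49, 64)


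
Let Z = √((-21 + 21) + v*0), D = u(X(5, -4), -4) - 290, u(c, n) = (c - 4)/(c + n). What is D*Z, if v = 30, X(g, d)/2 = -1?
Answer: 0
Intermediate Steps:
X(g, d) = -2 (X(g, d) = 2*(-1) = -2)
u(c, n) = (-4 + c)/(c + n)
D = -289 (D = (-4 - 2)/(-2 - 4) - 290 = -6/(-6) - 290 = -⅙*(-6) - 290 = 1 - 290 = -289)
Z = 0 (Z = √((-21 + 21) + 30*0) = √(0 + 0) = √0 = 0)
D*Z = -289*0 = 0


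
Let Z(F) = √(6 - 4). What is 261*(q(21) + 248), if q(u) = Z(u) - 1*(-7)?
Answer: 66555 + 261*√2 ≈ 66924.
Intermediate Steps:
Z(F) = √2
q(u) = 7 + √2 (q(u) = √2 - 1*(-7) = √2 + 7 = 7 + √2)
261*(q(21) + 248) = 261*((7 + √2) + 248) = 261*(255 + √2) = 66555 + 261*√2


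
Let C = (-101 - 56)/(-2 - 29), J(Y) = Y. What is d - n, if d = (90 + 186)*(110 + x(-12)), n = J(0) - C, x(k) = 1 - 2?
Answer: 932761/31 ≈ 30089.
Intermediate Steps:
x(k) = -1
C = 157/31 (C = -157/(-31) = -157*(-1/31) = 157/31 ≈ 5.0645)
n = -157/31 (n = 0 - 1*157/31 = 0 - 157/31 = -157/31 ≈ -5.0645)
d = 30084 (d = (90 + 186)*(110 - 1) = 276*109 = 30084)
d - n = 30084 - 1*(-157/31) = 30084 + 157/31 = 932761/31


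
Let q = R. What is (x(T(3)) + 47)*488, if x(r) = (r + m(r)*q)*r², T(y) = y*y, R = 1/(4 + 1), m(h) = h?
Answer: 2249192/5 ≈ 4.4984e+5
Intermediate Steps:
R = ⅕ (R = 1/5 = ⅕ ≈ 0.20000)
q = ⅕ ≈ 0.20000
T(y) = y²
x(r) = 6*r³/5 (x(r) = (r + r*(⅕))*r² = (r + r/5)*r² = (6*r/5)*r² = 6*r³/5)
(x(T(3)) + 47)*488 = (6*(3²)³/5 + 47)*488 = ((6/5)*9³ + 47)*488 = ((6/5)*729 + 47)*488 = (4374/5 + 47)*488 = (4609/5)*488 = 2249192/5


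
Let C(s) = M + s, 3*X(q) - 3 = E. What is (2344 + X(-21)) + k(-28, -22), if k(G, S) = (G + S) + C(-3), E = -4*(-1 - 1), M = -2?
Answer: 6878/3 ≈ 2292.7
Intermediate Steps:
E = 8 (E = -4*(-2) = 8)
X(q) = 11/3 (X(q) = 1 + (⅓)*8 = 1 + 8/3 = 11/3)
C(s) = -2 + s
k(G, S) = -5 + G + S (k(G, S) = (G + S) + (-2 - 3) = (G + S) - 5 = -5 + G + S)
(2344 + X(-21)) + k(-28, -22) = (2344 + 11/3) + (-5 - 28 - 22) = 7043/3 - 55 = 6878/3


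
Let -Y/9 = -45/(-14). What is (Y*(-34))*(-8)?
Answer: -55080/7 ≈ -7868.6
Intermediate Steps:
Y = -405/14 (Y = -(-405)/(-14) = -(-405)*(-1)/14 = -9*45/14 = -405/14 ≈ -28.929)
(Y*(-34))*(-8) = -405/14*(-34)*(-8) = (6885/7)*(-8) = -55080/7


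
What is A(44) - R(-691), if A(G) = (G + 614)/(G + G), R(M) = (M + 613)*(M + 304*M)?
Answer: -723310831/44 ≈ -1.6439e+7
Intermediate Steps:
R(M) = 305*M*(613 + M) (R(M) = (613 + M)*(305*M) = 305*M*(613 + M))
A(G) = (614 + G)/(2*G) (A(G) = (614 + G)/((2*G)) = (614 + G)*(1/(2*G)) = (614 + G)/(2*G))
A(44) - R(-691) = (½)*(614 + 44)/44 - 305*(-691)*(613 - 691) = (½)*(1/44)*658 - 305*(-691)*(-78) = 329/44 - 1*16438890 = 329/44 - 16438890 = -723310831/44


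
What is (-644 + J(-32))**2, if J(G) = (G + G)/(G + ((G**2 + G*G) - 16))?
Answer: 6480894016/15625 ≈ 4.1478e+5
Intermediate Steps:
J(G) = 2*G/(-16 + G + 2*G**2) (J(G) = (2*G)/(G + ((G**2 + G**2) - 16)) = (2*G)/(G + (2*G**2 - 16)) = (2*G)/(G + (-16 + 2*G**2)) = (2*G)/(-16 + G + 2*G**2) = 2*G/(-16 + G + 2*G**2))
(-644 + J(-32))**2 = (-644 + 2*(-32)/(-16 - 32 + 2*(-32)**2))**2 = (-644 + 2*(-32)/(-16 - 32 + 2*1024))**2 = (-644 + 2*(-32)/(-16 - 32 + 2048))**2 = (-644 + 2*(-32)/2000)**2 = (-644 + 2*(-32)*(1/2000))**2 = (-644 - 4/125)**2 = (-80504/125)**2 = 6480894016/15625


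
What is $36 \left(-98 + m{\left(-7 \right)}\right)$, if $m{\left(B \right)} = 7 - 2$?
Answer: $-3348$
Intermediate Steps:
$m{\left(B \right)} = 5$ ($m{\left(B \right)} = 7 - 2 = 5$)
$36 \left(-98 + m{\left(-7 \right)}\right) = 36 \left(-98 + 5\right) = 36 \left(-93\right) = -3348$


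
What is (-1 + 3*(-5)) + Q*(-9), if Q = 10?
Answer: -106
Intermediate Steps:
(-1 + 3*(-5)) + Q*(-9) = (-1 + 3*(-5)) + 10*(-9) = (-1 - 15) - 90 = -16 - 90 = -106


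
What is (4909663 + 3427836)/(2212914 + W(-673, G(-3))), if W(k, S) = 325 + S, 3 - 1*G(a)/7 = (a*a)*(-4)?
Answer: 8337499/2213512 ≈ 3.7666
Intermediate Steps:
G(a) = 21 + 28*a**2 (G(a) = 21 - 7*a*a*(-4) = 21 - 7*a**2*(-4) = 21 - (-28)*a**2 = 21 + 28*a**2)
(4909663 + 3427836)/(2212914 + W(-673, G(-3))) = (4909663 + 3427836)/(2212914 + (325 + (21 + 28*(-3)**2))) = 8337499/(2212914 + (325 + (21 + 28*9))) = 8337499/(2212914 + (325 + (21 + 252))) = 8337499/(2212914 + (325 + 273)) = 8337499/(2212914 + 598) = 8337499/2213512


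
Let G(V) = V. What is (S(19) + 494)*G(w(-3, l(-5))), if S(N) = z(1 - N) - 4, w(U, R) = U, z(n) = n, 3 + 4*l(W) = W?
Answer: -1416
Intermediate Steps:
l(W) = -3/4 + W/4
S(N) = -3 - N (S(N) = (1 - N) - 4 = -3 - N)
(S(19) + 494)*G(w(-3, l(-5))) = ((-3 - 1*19) + 494)*(-3) = ((-3 - 19) + 494)*(-3) = (-22 + 494)*(-3) = 472*(-3) = -1416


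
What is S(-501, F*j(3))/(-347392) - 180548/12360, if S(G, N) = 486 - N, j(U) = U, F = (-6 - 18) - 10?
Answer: -1960256203/134180160 ≈ -14.609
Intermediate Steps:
F = -34 (F = -24 - 10 = -34)
S(-501, F*j(3))/(-347392) - 180548/12360 = (486 - (-34)*3)/(-347392) - 180548/12360 = (486 - 1*(-102))*(-1/347392) - 180548*1/12360 = (486 + 102)*(-1/347392) - 45137/3090 = 588*(-1/347392) - 45137/3090 = -147/86848 - 45137/3090 = -1960256203/134180160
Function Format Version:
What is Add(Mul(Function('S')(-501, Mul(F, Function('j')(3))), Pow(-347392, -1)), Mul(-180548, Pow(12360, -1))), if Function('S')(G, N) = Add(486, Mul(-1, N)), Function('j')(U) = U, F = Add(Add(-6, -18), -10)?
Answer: Rational(-1960256203, 134180160) ≈ -14.609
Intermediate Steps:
F = -34 (F = Add(-24, -10) = -34)
Add(Mul(Function('S')(-501, Mul(F, Function('j')(3))), Pow(-347392, -1)), Mul(-180548, Pow(12360, -1))) = Add(Mul(Add(486, Mul(-1, Mul(-34, 3))), Pow(-347392, -1)), Mul(-180548, Pow(12360, -1))) = Add(Mul(Add(486, Mul(-1, -102)), Rational(-1, 347392)), Mul(-180548, Rational(1, 12360))) = Add(Mul(Add(486, 102), Rational(-1, 347392)), Rational(-45137, 3090)) = Add(Mul(588, Rational(-1, 347392)), Rational(-45137, 3090)) = Add(Rational(-147, 86848), Rational(-45137, 3090)) = Rational(-1960256203, 134180160)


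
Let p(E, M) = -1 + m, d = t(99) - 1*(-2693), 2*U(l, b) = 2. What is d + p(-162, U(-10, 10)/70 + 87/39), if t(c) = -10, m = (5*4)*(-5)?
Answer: 2582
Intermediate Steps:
U(l, b) = 1 (U(l, b) = (½)*2 = 1)
m = -100 (m = 20*(-5) = -100)
d = 2683 (d = -10 - 1*(-2693) = -10 + 2693 = 2683)
p(E, M) = -101 (p(E, M) = -1 - 100 = -101)
d + p(-162, U(-10, 10)/70 + 87/39) = 2683 - 101 = 2582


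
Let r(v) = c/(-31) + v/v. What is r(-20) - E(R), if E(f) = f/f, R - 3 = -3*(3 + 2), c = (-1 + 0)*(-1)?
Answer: -1/31 ≈ -0.032258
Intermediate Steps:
c = 1 (c = -1*(-1) = 1)
R = -12 (R = 3 - 3*(3 + 2) = 3 - 3*5 = 3 - 15 = -12)
E(f) = 1
r(v) = 30/31 (r(v) = 1/(-31) + v/v = 1*(-1/31) + 1 = -1/31 + 1 = 30/31)
r(-20) - E(R) = 30/31 - 1*1 = 30/31 - 1 = -1/31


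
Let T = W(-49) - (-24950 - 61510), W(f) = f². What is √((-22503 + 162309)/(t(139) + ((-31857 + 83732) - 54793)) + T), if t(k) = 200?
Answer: 3662*√151/151 ≈ 298.01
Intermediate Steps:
T = 88861 (T = (-49)² - (-24950 - 61510) = 2401 - 1*(-86460) = 2401 + 86460 = 88861)
√((-22503 + 162309)/(t(139) + ((-31857 + 83732) - 54793)) + T) = √((-22503 + 162309)/(200 + ((-31857 + 83732) - 54793)) + 88861) = √(139806/(200 + (51875 - 54793)) + 88861) = √(139806/(200 - 2918) + 88861) = √(139806/(-2718) + 88861) = √(139806*(-1/2718) + 88861) = √(-7767/151 + 88861) = √(13410244/151) = 3662*√151/151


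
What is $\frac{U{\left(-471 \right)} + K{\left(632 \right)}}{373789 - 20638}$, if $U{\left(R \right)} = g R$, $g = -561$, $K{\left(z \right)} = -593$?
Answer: $\frac{263638}{353151} \approx 0.74653$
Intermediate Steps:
$U{\left(R \right)} = - 561 R$
$\frac{U{\left(-471 \right)} + K{\left(632 \right)}}{373789 - 20638} = \frac{\left(-561\right) \left(-471\right) - 593}{373789 - 20638} = \frac{264231 - 593}{353151} = 263638 \cdot \frac{1}{353151} = \frac{263638}{353151}$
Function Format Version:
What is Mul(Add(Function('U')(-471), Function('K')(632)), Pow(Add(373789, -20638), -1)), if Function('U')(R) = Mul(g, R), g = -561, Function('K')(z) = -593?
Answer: Rational(263638, 353151) ≈ 0.74653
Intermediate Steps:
Function('U')(R) = Mul(-561, R)
Mul(Add(Function('U')(-471), Function('K')(632)), Pow(Add(373789, -20638), -1)) = Mul(Add(Mul(-561, -471), -593), Pow(Add(373789, -20638), -1)) = Mul(Add(264231, -593), Pow(353151, -1)) = Mul(263638, Rational(1, 353151)) = Rational(263638, 353151)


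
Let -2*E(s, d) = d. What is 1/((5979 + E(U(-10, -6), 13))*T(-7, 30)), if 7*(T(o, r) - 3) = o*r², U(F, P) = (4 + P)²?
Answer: -2/10714665 ≈ -1.8666e-7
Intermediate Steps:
T(o, r) = 3 + o*r²/7 (T(o, r) = 3 + (o*r²)/7 = 3 + o*r²/7)
E(s, d) = -d/2
1/((5979 + E(U(-10, -6), 13))*T(-7, 30)) = 1/((5979 - ½*13)*(3 + (⅐)*(-7)*30²)) = 1/((5979 - 13/2)*(3 + (⅐)*(-7)*900)) = 1/((11945/2)*(3 - 900)) = (2/11945)/(-897) = (2/11945)*(-1/897) = -2/10714665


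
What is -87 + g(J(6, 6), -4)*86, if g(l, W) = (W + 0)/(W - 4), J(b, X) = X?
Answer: -44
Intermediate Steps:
g(l, W) = W/(-4 + W)
-87 + g(J(6, 6), -4)*86 = -87 - 4/(-4 - 4)*86 = -87 - 4/(-8)*86 = -87 - 4*(-⅛)*86 = -87 + (½)*86 = -87 + 43 = -44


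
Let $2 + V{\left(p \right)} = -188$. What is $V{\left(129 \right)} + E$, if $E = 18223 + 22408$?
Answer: $40441$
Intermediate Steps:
$E = 40631$
$V{\left(p \right)} = -190$ ($V{\left(p \right)} = -2 - 188 = -190$)
$V{\left(129 \right)} + E = -190 + 40631 = 40441$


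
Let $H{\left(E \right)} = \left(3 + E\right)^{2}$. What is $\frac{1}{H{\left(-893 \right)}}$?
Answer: $\frac{1}{792100} \approx 1.2625 \cdot 10^{-6}$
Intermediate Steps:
$\frac{1}{H{\left(-893 \right)}} = \frac{1}{\left(3 - 893\right)^{2}} = \frac{1}{\left(-890\right)^{2}} = \frac{1}{792100}$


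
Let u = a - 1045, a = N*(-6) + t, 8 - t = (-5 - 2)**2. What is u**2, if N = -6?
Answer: 1102500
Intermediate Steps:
t = -41 (t = 8 - (-5 - 2)**2 = 8 - 1*(-7)**2 = 8 - 1*49 = 8 - 49 = -41)
a = -5 (a = -6*(-6) - 41 = 36 - 41 = -5)
u = -1050 (u = -5 - 1045 = -1050)
u**2 = (-1050)**2 = 1102500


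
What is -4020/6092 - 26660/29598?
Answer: -35174585/22538877 ≈ -1.5606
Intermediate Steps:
-4020/6092 - 26660/29598 = -4020*1/6092 - 26660*1/29598 = -1005/1523 - 13330/14799 = -35174585/22538877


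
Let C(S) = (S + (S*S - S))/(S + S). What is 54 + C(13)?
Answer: 121/2 ≈ 60.500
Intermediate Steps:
C(S) = S/2 (C(S) = (S + (S² - S))/((2*S)) = S²*(1/(2*S)) = S/2)
54 + C(13) = 54 + (½)*13 = 54 + 13/2 = 121/2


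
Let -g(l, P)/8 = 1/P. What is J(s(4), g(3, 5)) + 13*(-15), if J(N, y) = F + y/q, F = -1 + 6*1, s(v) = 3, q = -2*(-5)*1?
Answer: -4754/25 ≈ -190.16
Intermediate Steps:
g(l, P) = -8/P
q = 10 (q = 10*1 = 10)
F = 5 (F = -1 + 6 = 5)
J(N, y) = 5 + y/10
J(s(4), g(3, 5)) + 13*(-15) = (5 + (-8/5)/10) + 13*(-15) = (5 + (-8*⅕)/10) - 195 = (5 + (⅒)*(-8/5)) - 195 = (5 - 4/25) - 195 = 121/25 - 195 = -4754/25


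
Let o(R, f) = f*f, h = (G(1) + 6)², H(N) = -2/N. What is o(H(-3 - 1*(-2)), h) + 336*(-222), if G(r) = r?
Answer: -72191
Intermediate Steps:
h = 49 (h = (1 + 6)² = 7² = 49)
o(R, f) = f²
o(H(-3 - 1*(-2)), h) + 336*(-222) = 49² + 336*(-222) = 2401 - 74592 = -72191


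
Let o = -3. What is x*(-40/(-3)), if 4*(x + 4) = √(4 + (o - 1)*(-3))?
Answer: -40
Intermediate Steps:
x = -3 (x = -4 + √(4 + (-3 - 1)*(-3))/4 = -4 + √(4 - 4*(-3))/4 = -4 + √(4 + 12)/4 = -4 + √16/4 = -4 + (¼)*4 = -4 + 1 = -3)
x*(-40/(-3)) = -(-120)/(-3) = -(-120)*(-1)/3 = -3*40/3 = -40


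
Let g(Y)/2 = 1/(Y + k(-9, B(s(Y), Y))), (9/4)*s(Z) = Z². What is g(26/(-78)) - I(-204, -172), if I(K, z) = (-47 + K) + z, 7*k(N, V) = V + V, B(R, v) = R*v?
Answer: 239823/575 ≈ 417.08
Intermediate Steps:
s(Z) = 4*Z²/9
k(N, V) = 2*V/7 (k(N, V) = (V + V)/7 = (2*V)/7 = 2*V/7)
I(K, z) = -47 + K + z
g(Y) = 2/(Y + 8*Y³/63) (g(Y) = 2/(Y + 2*((4*Y²/9)*Y)/7) = 2/(Y + 2*(4*Y³/9)/7) = 2/(Y + 8*Y³/63))
g(26/(-78)) - I(-204, -172) = 126/(((26/(-78)))*(63 + 8*(26/(-78))²)) - (-47 - 204 - 172) = 126/(((26*(-1/78)))*(63 + 8*(26*(-1/78))²)) - 1*(-423) = 126/((-⅓)*(63 + 8*(-⅓)²)) + 423 = 126*(-3)/(63 + 8*(⅑)) + 423 = 126*(-3)/(63 + 8/9) + 423 = 126*(-3)/(575/9) + 423 = 126*(-3)*(9/575) + 423 = -3402/575 + 423 = 239823/575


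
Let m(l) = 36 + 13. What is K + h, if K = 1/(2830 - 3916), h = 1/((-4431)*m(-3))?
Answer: -24245/26199026 ≈ -0.00092542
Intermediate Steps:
m(l) = 49
h = -1/217119 (h = 1/(-4431*49) = -1/4431*1/49 = -1/217119 ≈ -4.6058e-6)
K = -1/1086 (K = 1/(-1086) = -1/1086 ≈ -0.00092081)
K + h = -1/1086 - 1/217119 = -24245/26199026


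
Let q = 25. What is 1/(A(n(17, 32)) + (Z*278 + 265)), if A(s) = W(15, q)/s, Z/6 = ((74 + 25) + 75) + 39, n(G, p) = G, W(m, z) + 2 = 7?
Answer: 17/6044338 ≈ 2.8126e-6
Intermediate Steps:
W(m, z) = 5 (W(m, z) = -2 + 7 = 5)
Z = 1278 (Z = 6*(((74 + 25) + 75) + 39) = 6*((99 + 75) + 39) = 6*(174 + 39) = 6*213 = 1278)
A(s) = 5/s
1/(A(n(17, 32)) + (Z*278 + 265)) = 1/(5/17 + (1278*278 + 265)) = 1/(5*(1/17) + (355284 + 265)) = 1/(5/17 + 355549) = 1/(6044338/17) = 17/6044338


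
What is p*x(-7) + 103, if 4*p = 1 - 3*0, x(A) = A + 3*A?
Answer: 96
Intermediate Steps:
x(A) = 4*A
p = 1/4 (p = (1 - 3*0)/4 = (1 + 0)/4 = (1/4)*1 = 1/4 ≈ 0.25000)
p*x(-7) + 103 = (4*(-7))/4 + 103 = (1/4)*(-28) + 103 = -7 + 103 = 96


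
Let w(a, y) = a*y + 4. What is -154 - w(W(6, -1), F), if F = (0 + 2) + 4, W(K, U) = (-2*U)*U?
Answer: -146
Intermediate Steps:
W(K, U) = -2*U²
F = 6 (F = 2 + 4 = 6)
w(a, y) = 4 + a*y
-154 - w(W(6, -1), F) = -154 - (4 - 2*(-1)²*6) = -154 - (4 - 2*1*6) = -154 - (4 - 2*6) = -154 - (4 - 12) = -154 - 1*(-8) = -154 + 8 = -146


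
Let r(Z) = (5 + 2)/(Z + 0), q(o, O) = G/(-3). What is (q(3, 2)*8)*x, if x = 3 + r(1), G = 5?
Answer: -400/3 ≈ -133.33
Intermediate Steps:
q(o, O) = -5/3 (q(o, O) = 5/(-3) = 5*(-1/3) = -5/3)
r(Z) = 7/Z
x = 10 (x = 3 + 7/1 = 3 + 7*1 = 3 + 7 = 10)
(q(3, 2)*8)*x = -5/3*8*10 = -40/3*10 = -400/3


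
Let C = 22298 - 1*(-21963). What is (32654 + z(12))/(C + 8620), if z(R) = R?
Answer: 32666/52881 ≈ 0.61773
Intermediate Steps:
C = 44261 (C = 22298 + 21963 = 44261)
(32654 + z(12))/(C + 8620) = (32654 + 12)/(44261 + 8620) = 32666/52881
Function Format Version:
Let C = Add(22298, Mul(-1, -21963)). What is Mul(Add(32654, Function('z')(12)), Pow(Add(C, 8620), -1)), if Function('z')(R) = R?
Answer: Rational(32666, 52881) ≈ 0.61773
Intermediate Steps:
C = 44261 (C = Add(22298, 21963) = 44261)
Mul(Add(32654, Function('z')(12)), Pow(Add(C, 8620), -1)) = Mul(Add(32654, 12), Pow(Add(44261, 8620), -1)) = Mul(32666, Pow(52881, -1)) = Mul(32666, Rational(1, 52881)) = Rational(32666, 52881)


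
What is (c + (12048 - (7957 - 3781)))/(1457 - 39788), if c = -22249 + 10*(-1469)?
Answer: 9689/12777 ≈ 0.75832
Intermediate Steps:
c = -36939 (c = -22249 - 14690 = -36939)
(c + (12048 - (7957 - 3781)))/(1457 - 39788) = (-36939 + (12048 - (7957 - 3781)))/(1457 - 39788) = (-36939 + (12048 - 1*4176))/(-38331) = (-36939 + (12048 - 4176))*(-1/38331) = (-36939 + 7872)*(-1/38331) = -29067*(-1/38331) = 9689/12777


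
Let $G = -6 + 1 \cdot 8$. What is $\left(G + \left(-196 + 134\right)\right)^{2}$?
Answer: $3600$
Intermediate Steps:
$G = 2$ ($G = -6 + 8 = 2$)
$\left(G + \left(-196 + 134\right)\right)^{2} = \left(2 + \left(-196 + 134\right)\right)^{2} = \left(2 - 62\right)^{2} = \left(-60\right)^{2} = 3600$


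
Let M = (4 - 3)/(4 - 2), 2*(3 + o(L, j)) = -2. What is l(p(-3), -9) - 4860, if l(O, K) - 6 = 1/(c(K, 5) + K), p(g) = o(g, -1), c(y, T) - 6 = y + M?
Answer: -111644/23 ≈ -4854.1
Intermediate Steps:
o(L, j) = -4 (o(L, j) = -3 + (½)*(-2) = -3 - 1 = -4)
M = ½ (M = 1/2 = 1*(½) = ½ ≈ 0.50000)
c(y, T) = 13/2 + y (c(y, T) = 6 + (y + ½) = 6 + (½ + y) = 13/2 + y)
p(g) = -4
l(O, K) = 6 + 1/(13/2 + 2*K) (l(O, K) = 6 + 1/((13/2 + K) + K) = 6 + 1/(13/2 + 2*K))
l(p(-3), -9) - 4860 = 8*(10 + 3*(-9))/(13 + 4*(-9)) - 4860 = 8*(10 - 27)/(13 - 36) - 4860 = 8*(-17)/(-23) - 4860 = 8*(-1/23)*(-17) - 4860 = 136/23 - 4860 = -111644/23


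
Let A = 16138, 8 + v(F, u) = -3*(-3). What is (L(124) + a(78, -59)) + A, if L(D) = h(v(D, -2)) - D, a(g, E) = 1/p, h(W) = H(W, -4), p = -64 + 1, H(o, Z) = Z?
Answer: 1008629/63 ≈ 16010.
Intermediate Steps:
v(F, u) = 1 (v(F, u) = -8 - 3*(-3) = -8 + 9 = 1)
p = -63
h(W) = -4
a(g, E) = -1/63 (a(g, E) = 1/(-63) = -1/63)
L(D) = -4 - D
(L(124) + a(78, -59)) + A = ((-4 - 1*124) - 1/63) + 16138 = ((-4 - 124) - 1/63) + 16138 = (-128 - 1/63) + 16138 = -8065/63 + 16138 = 1008629/63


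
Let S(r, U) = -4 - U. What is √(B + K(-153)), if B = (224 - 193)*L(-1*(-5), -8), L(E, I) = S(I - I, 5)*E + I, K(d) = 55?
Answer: 2*I*√397 ≈ 39.85*I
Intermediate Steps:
L(E, I) = I - 9*E (L(E, I) = (-4 - 1*5)*E + I = (-4 - 5)*E + I = -9*E + I = I - 9*E)
B = -1643 (B = (224 - 193)*(-8 - (-9)*(-5)) = 31*(-8 - 9*5) = 31*(-8 - 45) = 31*(-53) = -1643)
√(B + K(-153)) = √(-1643 + 55) = √(-1588) = 2*I*√397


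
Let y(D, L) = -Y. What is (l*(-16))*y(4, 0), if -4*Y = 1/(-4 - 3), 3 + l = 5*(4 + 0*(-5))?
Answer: 68/7 ≈ 9.7143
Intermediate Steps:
l = 17 (l = -3 + 5*(4 + 0*(-5)) = -3 + 5*(4 + 0) = -3 + 5*4 = -3 + 20 = 17)
Y = 1/28 (Y = -1/(4*(-4 - 3)) = -1/4/(-7) = -1/4*(-1/7) = 1/28 ≈ 0.035714)
y(D, L) = -1/28 (y(D, L) = -1*1/28 = -1/28)
(l*(-16))*y(4, 0) = (17*(-16))*(-1/28) = -272*(-1/28) = 68/7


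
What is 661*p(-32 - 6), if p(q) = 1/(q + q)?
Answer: -661/76 ≈ -8.6974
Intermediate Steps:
p(q) = 1/(2*q)
661*p(-32 - 6) = 661*(1/(2*(-32 - 6))) = 661*((½)/(-38)) = 661*((½)*(-1/38)) = 661*(-1/76) = -661/76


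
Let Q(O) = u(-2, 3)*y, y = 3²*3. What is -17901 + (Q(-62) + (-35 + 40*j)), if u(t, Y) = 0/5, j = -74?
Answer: -20896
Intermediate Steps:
u(t, Y) = 0 (u(t, Y) = 0*(⅕) = 0)
y = 27 (y = 9*3 = 27)
Q(O) = 0 (Q(O) = 0*27 = 0)
-17901 + (Q(-62) + (-35 + 40*j)) = -17901 + (0 + (-35 + 40*(-74))) = -17901 + (0 + (-35 - 2960)) = -17901 + (0 - 2995) = -17901 - 2995 = -20896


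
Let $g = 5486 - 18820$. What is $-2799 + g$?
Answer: $-16133$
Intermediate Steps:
$g = -13334$ ($g = 5486 - 18820 = -13334$)
$-2799 + g = -2799 - 13334 = -16133$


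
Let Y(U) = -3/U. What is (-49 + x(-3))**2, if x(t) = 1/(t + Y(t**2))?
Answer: 243049/100 ≈ 2430.5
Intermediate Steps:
x(t) = 1/(t - 3/t**2)
(-49 + x(-3))**2 = (-49 + (-3)**2/(-3 + (-3)**3))**2 = (-49 + 9/(-3 - 27))**2 = (-49 + 9/(-30))**2 = (-49 + 9*(-1/30))**2 = (-49 - 3/10)**2 = (-493/10)**2 = 243049/100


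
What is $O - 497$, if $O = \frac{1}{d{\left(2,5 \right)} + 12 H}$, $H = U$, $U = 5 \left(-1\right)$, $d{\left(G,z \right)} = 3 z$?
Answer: $- \frac{22366}{45} \approx -497.02$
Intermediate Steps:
$U = -5$
$H = -5$
$O = - \frac{1}{45}$ ($O = \frac{1}{3 \cdot 5 + 12 \left(-5\right)} = \frac{1}{15 - 60} = \frac{1}{-45} = - \frac{1}{45} \approx -0.022222$)
$O - 497 = - \frac{1}{45} - 497 = - \frac{22366}{45}$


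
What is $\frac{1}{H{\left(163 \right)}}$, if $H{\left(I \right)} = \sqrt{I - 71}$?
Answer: $\frac{\sqrt{23}}{46} \approx 0.10426$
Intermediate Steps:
$H{\left(I \right)} = \sqrt{-71 + I}$
$\frac{1}{H{\left(163 \right)}} = \frac{1}{\sqrt{-71 + 163}} = \frac{1}{\sqrt{92}} = \frac{1}{2 \sqrt{23}} = \frac{\sqrt{23}}{46}$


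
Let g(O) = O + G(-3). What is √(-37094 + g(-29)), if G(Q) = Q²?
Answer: I*√37114 ≈ 192.65*I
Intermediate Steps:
g(O) = 9 + O (g(O) = O + (-3)² = O + 9 = 9 + O)
√(-37094 + g(-29)) = √(-37094 + (9 - 29)) = √(-37094 - 20) = √(-37114) = I*√37114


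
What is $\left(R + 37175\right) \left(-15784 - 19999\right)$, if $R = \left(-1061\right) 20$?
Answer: $-570917765$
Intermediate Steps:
$R = -21220$
$\left(R + 37175\right) \left(-15784 - 19999\right) = \left(-21220 + 37175\right) \left(-15784 - 19999\right) = 15955 \left(-35783\right) = -570917765$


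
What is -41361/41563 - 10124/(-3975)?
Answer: 256373837/165212925 ≈ 1.5518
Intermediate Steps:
-41361/41563 - 10124/(-3975) = -41361*1/41563 - 10124*(-1/3975) = -41361/41563 + 10124/3975 = 256373837/165212925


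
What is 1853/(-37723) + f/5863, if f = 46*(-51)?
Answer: -5844841/13009997 ≈ -0.44926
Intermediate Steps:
f = -2346
1853/(-37723) + f/5863 = 1853/(-37723) - 2346/5863 = 1853*(-1/37723) - 2346*1/5863 = -109/2219 - 2346/5863 = -5844841/13009997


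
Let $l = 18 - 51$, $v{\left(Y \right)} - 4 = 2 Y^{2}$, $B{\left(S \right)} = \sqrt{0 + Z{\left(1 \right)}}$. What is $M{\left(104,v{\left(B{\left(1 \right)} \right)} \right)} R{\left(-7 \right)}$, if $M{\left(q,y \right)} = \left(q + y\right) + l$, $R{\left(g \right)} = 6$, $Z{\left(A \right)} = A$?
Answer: $462$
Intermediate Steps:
$B{\left(S \right)} = 1$ ($B{\left(S \right)} = \sqrt{0 + 1} = \sqrt{1} = 1$)
$v{\left(Y \right)} = 4 + 2 Y^{2}$
$l = -33$ ($l = 18 - 51 = -33$)
$M{\left(q,y \right)} = -33 + q + y$ ($M{\left(q,y \right)} = \left(q + y\right) - 33 = -33 + q + y$)
$M{\left(104,v{\left(B{\left(1 \right)} \right)} \right)} R{\left(-7 \right)} = \left(-33 + 104 + \left(4 + 2 \cdot 1^{2}\right)\right) 6 = \left(-33 + 104 + \left(4 + 2 \cdot 1\right)\right) 6 = \left(-33 + 104 + \left(4 + 2\right)\right) 6 = \left(-33 + 104 + 6\right) 6 = 77 \cdot 6 = 462$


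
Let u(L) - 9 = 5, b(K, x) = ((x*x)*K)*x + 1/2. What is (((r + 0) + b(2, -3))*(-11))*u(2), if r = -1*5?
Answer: 9009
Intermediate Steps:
b(K, x) = ½ + K*x³ (b(K, x) = (x²*K)*x + ½ = (K*x²)*x + ½ = K*x³ + ½ = ½ + K*x³)
r = -5
u(L) = 14 (u(L) = 9 + 5 = 14)
(((r + 0) + b(2, -3))*(-11))*u(2) = (((-5 + 0) + (½ + 2*(-3)³))*(-11))*14 = ((-5 + (½ + 2*(-27)))*(-11))*14 = ((-5 + (½ - 54))*(-11))*14 = ((-5 - 107/2)*(-11))*14 = -117/2*(-11)*14 = (1287/2)*14 = 9009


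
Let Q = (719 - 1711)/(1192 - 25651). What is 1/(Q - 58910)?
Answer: -789/46479958 ≈ -1.6975e-5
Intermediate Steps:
Q = 32/789 (Q = -992/(-24459) = -992*(-1/24459) = 32/789 ≈ 0.040558)
1/(Q - 58910) = 1/(32/789 - 58910) = 1/(-46479958/789) = -789/46479958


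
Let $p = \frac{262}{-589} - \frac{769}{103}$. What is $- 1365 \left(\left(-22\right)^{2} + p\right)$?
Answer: $- \frac{39425159865}{60667} \approx -6.4986 \cdot 10^{5}$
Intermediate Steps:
$p = - \frac{479927}{60667}$ ($p = 262 \left(- \frac{1}{589}\right) - \frac{769}{103} = - \frac{262}{589} - \frac{769}{103} = - \frac{479927}{60667} \approx -7.9108$)
$- 1365 \left(\left(-22\right)^{2} + p\right) = - 1365 \left(\left(-22\right)^{2} - \frac{479927}{60667}\right) = - 1365 \left(484 - \frac{479927}{60667}\right) = \left(-1365\right) \frac{28882901}{60667} = - \frac{39425159865}{60667}$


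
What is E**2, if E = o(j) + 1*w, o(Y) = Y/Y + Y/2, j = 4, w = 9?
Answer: 144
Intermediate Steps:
o(Y) = 1 + Y/2 (o(Y) = 1 + Y*(1/2) = 1 + Y/2)
E = 12 (E = (1 + (1/2)*4) + 1*9 = (1 + 2) + 9 = 3 + 9 = 12)
E**2 = 12**2 = 144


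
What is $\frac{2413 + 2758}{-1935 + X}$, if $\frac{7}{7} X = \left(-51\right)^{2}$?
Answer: $\frac{5171}{666} \approx 7.7643$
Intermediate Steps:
$X = 2601$ ($X = \left(-51\right)^{2} = 2601$)
$\frac{2413 + 2758}{-1935 + X} = \frac{2413 + 2758}{-1935 + 2601} = \frac{5171}{666}$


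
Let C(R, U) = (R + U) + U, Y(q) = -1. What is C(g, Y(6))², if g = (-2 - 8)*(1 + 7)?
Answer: 6724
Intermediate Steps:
g = -80 (g = -10*8 = -80)
C(R, U) = R + 2*U
C(g, Y(6))² = (-80 + 2*(-1))² = (-80 - 2)² = (-82)² = 6724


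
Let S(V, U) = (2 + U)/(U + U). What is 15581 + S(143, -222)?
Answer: 1729546/111 ≈ 15582.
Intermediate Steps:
S(V, U) = (2 + U)/(2*U) (S(V, U) = (2 + U)/((2*U)) = (2 + U)*(1/(2*U)) = (2 + U)/(2*U))
15581 + S(143, -222) = 15581 + (½)*(2 - 222)/(-222) = 15581 + (½)*(-1/222)*(-220) = 15581 + 55/111 = 1729546/111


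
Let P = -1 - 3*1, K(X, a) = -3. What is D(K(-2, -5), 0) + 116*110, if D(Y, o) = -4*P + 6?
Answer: 12782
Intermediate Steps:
P = -4 (P = -1 - 3 = -4)
D(Y, o) = 22 (D(Y, o) = -4*(-4) + 6 = 16 + 6 = 22)
D(K(-2, -5), 0) + 116*110 = 22 + 116*110 = 22 + 12760 = 12782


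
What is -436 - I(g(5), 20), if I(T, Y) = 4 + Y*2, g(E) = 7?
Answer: -480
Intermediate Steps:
I(T, Y) = 4 + 2*Y
-436 - I(g(5), 20) = -436 - (4 + 2*20) = -436 - (4 + 40) = -436 - 1*44 = -436 - 44 = -480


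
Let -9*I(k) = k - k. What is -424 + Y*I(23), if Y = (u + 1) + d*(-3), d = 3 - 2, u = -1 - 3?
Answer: -424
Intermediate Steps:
u = -4
d = 1
Y = -6 (Y = (-4 + 1) + 1*(-3) = -3 - 3 = -6)
I(k) = 0 (I(k) = -(k - k)/9 = -⅑*0 = 0)
-424 + Y*I(23) = -424 - 6*0 = -424 + 0 = -424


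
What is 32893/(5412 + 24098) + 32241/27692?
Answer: 931152433/408595460 ≈ 2.2789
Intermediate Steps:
32893/(5412 + 24098) + 32241/27692 = 32893/29510 + 32241*(1/27692) = 32893*(1/29510) + 32241/27692 = 32893/29510 + 32241/27692 = 931152433/408595460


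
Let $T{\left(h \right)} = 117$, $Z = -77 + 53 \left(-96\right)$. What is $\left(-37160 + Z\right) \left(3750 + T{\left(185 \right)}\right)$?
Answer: $-163670775$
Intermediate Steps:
$Z = -5165$ ($Z = -77 - 5088 = -5165$)
$\left(-37160 + Z\right) \left(3750 + T{\left(185 \right)}\right) = \left(-37160 - 5165\right) \left(3750 + 117\right) = \left(-42325\right) 3867 = -163670775$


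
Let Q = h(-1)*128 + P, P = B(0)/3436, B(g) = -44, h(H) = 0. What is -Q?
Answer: 11/859 ≈ 0.012806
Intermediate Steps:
P = -11/859 (P = -44/3436 = -44*1/3436 = -11/859 ≈ -0.012806)
Q = -11/859 (Q = 0*128 - 11/859 = 0 - 11/859 = -11/859 ≈ -0.012806)
-Q = -1*(-11/859) = 11/859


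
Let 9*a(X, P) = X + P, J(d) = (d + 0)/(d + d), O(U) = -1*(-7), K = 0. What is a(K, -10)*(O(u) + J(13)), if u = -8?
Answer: -25/3 ≈ -8.3333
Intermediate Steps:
O(U) = 7
J(d) = ½ (J(d) = d/((2*d)) = d*(1/(2*d)) = ½)
a(X, P) = P/9 + X/9 (a(X, P) = (X + P)/9 = (P + X)/9 = P/9 + X/9)
a(K, -10)*(O(u) + J(13)) = ((⅑)*(-10) + (⅑)*0)*(7 + ½) = (-10/9 + 0)*(15/2) = -10/9*15/2 = -25/3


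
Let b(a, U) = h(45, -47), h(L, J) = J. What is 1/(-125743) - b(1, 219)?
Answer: 5909920/125743 ≈ 47.000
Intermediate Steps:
b(a, U) = -47
1/(-125743) - b(1, 219) = 1/(-125743) - 1*(-47) = -1/125743 + 47 = 5909920/125743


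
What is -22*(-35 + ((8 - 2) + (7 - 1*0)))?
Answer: 484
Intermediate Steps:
-22*(-35 + ((8 - 2) + (7 - 1*0))) = -22*(-35 + (6 + (7 + 0))) = -22*(-35 + (6 + 7)) = -22*(-35 + 13) = -22*(-22) = 484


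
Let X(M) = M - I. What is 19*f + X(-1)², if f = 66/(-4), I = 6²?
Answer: 2111/2 ≈ 1055.5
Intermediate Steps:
I = 36
f = -33/2 (f = 66*(-¼) = -33/2 ≈ -16.500)
X(M) = -36 + M (X(M) = M - 1*36 = M - 36 = -36 + M)
19*f + X(-1)² = 19*(-33/2) + (-36 - 1)² = -627/2 + (-37)² = -627/2 + 1369 = 2111/2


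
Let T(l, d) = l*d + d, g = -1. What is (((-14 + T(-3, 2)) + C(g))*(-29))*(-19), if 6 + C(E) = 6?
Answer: -9918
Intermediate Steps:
C(E) = 0 (C(E) = -6 + 6 = 0)
T(l, d) = d + d*l (T(l, d) = d*l + d = d + d*l)
(((-14 + T(-3, 2)) + C(g))*(-29))*(-19) = (((-14 + 2*(1 - 3)) + 0)*(-29))*(-19) = (((-14 + 2*(-2)) + 0)*(-29))*(-19) = (((-14 - 4) + 0)*(-29))*(-19) = ((-18 + 0)*(-29))*(-19) = -18*(-29)*(-19) = 522*(-19) = -9918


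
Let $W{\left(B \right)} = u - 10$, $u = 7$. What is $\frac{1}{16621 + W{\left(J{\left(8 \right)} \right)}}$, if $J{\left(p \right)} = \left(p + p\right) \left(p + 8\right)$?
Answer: $\frac{1}{16618} \approx 6.0176 \cdot 10^{-5}$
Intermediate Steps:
$J{\left(p \right)} = 2 p \left(8 + p\right)$
$W{\left(B \right)} = -3$ ($W{\left(B \right)} = 7 - 10 = -3$)
$\frac{1}{16621 + W{\left(J{\left(8 \right)} \right)}} = \frac{1}{16621 - 3} = \frac{1}{16618}$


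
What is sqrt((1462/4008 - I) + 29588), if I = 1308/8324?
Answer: sqrt(128646584728043115)/2085162 ≈ 172.01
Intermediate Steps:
I = 327/2081 (I = 1308*(1/8324) = 327/2081 ≈ 0.15714)
sqrt((1462/4008 - I) + 29588) = sqrt((1462/4008 - 1*327/2081) + 29588) = sqrt((1462*(1/4008) - 327/2081) + 29588) = sqrt((731/2004 - 327/2081) + 29588) = sqrt(865903/4170324 + 29588) = sqrt(123392412415/4170324) = sqrt(128646584728043115)/2085162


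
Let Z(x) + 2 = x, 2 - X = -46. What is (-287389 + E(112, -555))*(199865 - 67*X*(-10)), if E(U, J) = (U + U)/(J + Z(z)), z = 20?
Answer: -35807981346925/537 ≈ -6.6682e+10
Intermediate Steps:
X = 48 (X = 2 - 1*(-46) = 2 + 46 = 48)
Z(x) = -2 + x
E(U, J) = 2*U/(18 + J) (E(U, J) = (U + U)/(J + (-2 + 20)) = (2*U)/(J + 18) = (2*U)/(18 + J) = 2*U/(18 + J))
(-287389 + E(112, -555))*(199865 - 67*X*(-10)) = (-287389 + 2*112/(18 - 555))*(199865 - 67*48*(-10)) = (-287389 + 2*112/(-537))*(199865 - 3216*(-10)) = (-287389 + 2*112*(-1/537))*(199865 + 32160) = (-287389 - 224/537)*232025 = -154328117/537*232025 = -35807981346925/537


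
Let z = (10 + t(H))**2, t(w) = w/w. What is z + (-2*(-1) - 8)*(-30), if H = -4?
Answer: 301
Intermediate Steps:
t(w) = 1
z = 121 (z = (10 + 1)**2 = 11**2 = 121)
z + (-2*(-1) - 8)*(-30) = 121 + (-2*(-1) - 8)*(-30) = 121 + (2 - 8)*(-30) = 121 - 6*(-30) = 121 + 180 = 301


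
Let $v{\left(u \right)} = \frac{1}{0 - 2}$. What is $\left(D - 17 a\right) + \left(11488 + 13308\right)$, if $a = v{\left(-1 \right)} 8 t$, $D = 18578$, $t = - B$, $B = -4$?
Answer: $43646$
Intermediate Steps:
$v{\left(u \right)} = - \frac{1}{2}$ ($v{\left(u \right)} = \frac{1}{-2} = - \frac{1}{2}$)
$t = 4$ ($t = \left(-1\right) \left(-4\right) = 4$)
$a = -16$ ($a = \left(- \frac{1}{2}\right) 8 \cdot 4 = \left(-4\right) 4 = -16$)
$\left(D - 17 a\right) + \left(11488 + 13308\right) = \left(18578 - -272\right) + \left(11488 + 13308\right) = \left(18578 + 272\right) + 24796 = 18850 + 24796 = 43646$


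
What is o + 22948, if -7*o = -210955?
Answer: 371591/7 ≈ 53084.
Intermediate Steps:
o = 210955/7 (o = -⅐*(-210955) = 210955/7 ≈ 30136.)
o + 22948 = 210955/7 + 22948 = 371591/7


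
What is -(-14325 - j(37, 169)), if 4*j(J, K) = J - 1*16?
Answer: 57321/4 ≈ 14330.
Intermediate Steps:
j(J, K) = -4 + J/4 (j(J, K) = (J - 1*16)/4 = (J - 16)/4 = (-16 + J)/4 = -4 + J/4)
-(-14325 - j(37, 169)) = -(-14325 - (-4 + (¼)*37)) = -(-14325 - (-4 + 37/4)) = -(-14325 - 1*21/4) = -(-14325 - 21/4) = -1*(-57321/4) = 57321/4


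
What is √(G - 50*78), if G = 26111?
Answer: √22211 ≈ 149.03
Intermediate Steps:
√(G - 50*78) = √(26111 - 50*78) = √(26111 - 3900) = √22211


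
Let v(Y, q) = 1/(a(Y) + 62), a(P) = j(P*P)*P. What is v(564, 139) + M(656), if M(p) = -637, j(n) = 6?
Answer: -2195101/3446 ≈ -637.00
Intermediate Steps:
a(P) = 6*P
v(Y, q) = 1/(62 + 6*Y) (v(Y, q) = 1/(6*Y + 62) = 1/(62 + 6*Y))
v(564, 139) + M(656) = 1/(2*(31 + 3*564)) - 637 = 1/(2*(31 + 1692)) - 637 = (½)/1723 - 637 = (½)*(1/1723) - 637 = 1/3446 - 637 = -2195101/3446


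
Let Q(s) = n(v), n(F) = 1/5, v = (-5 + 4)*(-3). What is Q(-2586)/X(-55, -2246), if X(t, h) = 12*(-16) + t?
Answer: -1/1235 ≈ -0.00080972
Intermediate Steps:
v = 3 (v = -1*(-3) = 3)
X(t, h) = -192 + t
n(F) = ⅕
Q(s) = ⅕
Q(-2586)/X(-55, -2246) = 1/(5*(-192 - 55)) = (⅕)/(-247) = (⅕)*(-1/247) = -1/1235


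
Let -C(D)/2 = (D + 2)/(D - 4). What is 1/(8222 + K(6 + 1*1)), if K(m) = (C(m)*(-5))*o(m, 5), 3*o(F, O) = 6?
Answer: 1/8282 ≈ 0.00012074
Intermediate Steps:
o(F, O) = 2 (o(F, O) = (1/3)*6 = 2)
C(D) = -2*(2 + D)/(-4 + D) (C(D) = -2*(D + 2)/(D - 4) = -2*(2 + D)/(-4 + D))
K(m) = -20*(-2 - m)/(-4 + m) (K(m) = ((2*(-2 - m)/(-4 + m))*(-5))*2 = -10*(-2 - m)/(-4 + m)*2 = -20*(-2 - m)/(-4 + m))
1/(8222 + K(6 + 1*1)) = 1/(8222 + 20*(2 + (6 + 1*1))/(-4 + (6 + 1*1))) = 1/(8222 + 20*(2 + (6 + 1))/(-4 + (6 + 1))) = 1/(8222 + 20*(2 + 7)/(-4 + 7)) = 1/(8222 + 20*9/3) = 1/(8222 + 20*(1/3)*9) = 1/(8222 + 60) = 1/8282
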